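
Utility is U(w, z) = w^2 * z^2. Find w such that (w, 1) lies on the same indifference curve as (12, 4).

U(12, 4) = 2304.
Set U(w, 1) = 2304 and solve.
With z = 1: 1^2 = 1, so w^2 = 2304/1 = 2304; taking the square root, w = 48.
Check: U(48, 1) = 2304.

w = 48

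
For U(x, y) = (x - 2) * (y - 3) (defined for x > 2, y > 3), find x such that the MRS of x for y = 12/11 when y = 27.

MU_x = (y−3), MU_y = (x−2).
MRS = (y−3)/(x−2).
Substitute y = 27: MRS = 24/(x − 2). Setting this equal to 12/11 gives x − 2 = 24/(12/11) = 22, so x = 24.

x = 24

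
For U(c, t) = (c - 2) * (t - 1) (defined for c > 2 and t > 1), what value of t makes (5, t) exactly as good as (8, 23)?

U(8, 23) = 132.
Set U(5, t) = 132 and solve.
With c = 5: (5 − 2) = 3, so (t − 1) = 132/3 = 44.
So t = 1 + 44 = 45.
Check: U(5, 45) = 132.

t = 45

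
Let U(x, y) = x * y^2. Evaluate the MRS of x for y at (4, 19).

MRS = 2.375

MU_x = y^2 and MU_y = 2·x·y.
MRS = MU_x/MU_y = (1/2)·y/x.
At (4, 19): MRS = 2.375.
That is, one extra unit of x is worth 2.375 units of y at the margin.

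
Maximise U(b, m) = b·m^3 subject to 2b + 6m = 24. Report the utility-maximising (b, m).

MU_b = m^3 and MU_m = 3·b·m^2.
MRS = MU_b/MU_m = (1/3)·m/b.
Tangency: set MRS = p_b/p_m = 2/6 = 1/3.
So (1/3)·m/b = 1/3, i.e. m = b.
Substitute into the budget 2·b + 6·m = 24: 8·b = 24, so b* = 3.
Then m* = 3.

b* = 3, m* = 3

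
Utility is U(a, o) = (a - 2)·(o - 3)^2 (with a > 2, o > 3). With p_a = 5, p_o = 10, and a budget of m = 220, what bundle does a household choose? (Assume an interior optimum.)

a* = 14, o* = 15

MU_a = (o−3)^2, MU_o = 2·(a−2)·(o−3).
MRS = (1/2)·(o−3)/(a−2).
Tangency: set MRS = p_a/p_o = 5/10 = 0.5.
So (1/2)·(o − 3)/(a − 2) = 0.5, i.e. (o − 3) = (a − 2).
Rewrite the budget in excess-of-subsistence terms: 5·(a − 2) + 10·(o − 3) = 220 − 5·2 − 10·3 = 180.
Substituting, 15·(a − 2) = 180, so a − 2 = 12 and a* = 14.
Then o − 3 = 12, so o* = 15.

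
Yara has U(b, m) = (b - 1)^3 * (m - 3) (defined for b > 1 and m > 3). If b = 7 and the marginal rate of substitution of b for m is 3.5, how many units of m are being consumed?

MU_b = 3·(b−1)^2·(m−3), MU_m = (b−1)^3.
MRS = (3/1)·(m−3)/(b−1).
Substitute b = 7: MRS = (m − 3)/2. Setting this equal to 3.5 gives m − 3 = 3.5·2 = 7, so m = 10.

m = 10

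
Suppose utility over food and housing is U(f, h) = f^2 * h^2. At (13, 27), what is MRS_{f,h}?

MRS = 27/13

MU_f = 2·f·h^2 and MU_h = 2·f^2·h.
MRS = MU_f/MU_h = h/f.
At (13, 27): MRS = 27/13.
So at (13, 27) the consumer would give up 27/13 units of h for one more unit of f.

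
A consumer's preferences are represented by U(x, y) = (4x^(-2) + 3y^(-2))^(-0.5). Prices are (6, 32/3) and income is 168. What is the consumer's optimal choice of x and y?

For CES with ρ = -2, MRS = (4/3)·(y/x)^3.
Tangency: set MRS = p_x/p_y = 6/(32/3) = 9/16.
So (y/x)^3 = 27/64; taking the cube root, y/x = 0.75, i.e. y = 0.75·x.
Substitute into the budget 6·x + (32/3)·y = 168: 14·x = 168, so x* = 12 and y* = 0.75·12 = 9.

x* = 12, y* = 9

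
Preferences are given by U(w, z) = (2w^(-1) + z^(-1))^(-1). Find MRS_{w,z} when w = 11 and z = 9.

For CES with ρ = -1, MRS = (2/1)·(z/w)^2.
At (11, 9): MRS = 162/121.
The indifference curve has slope −162/121 at this bundle.

MRS = 162/121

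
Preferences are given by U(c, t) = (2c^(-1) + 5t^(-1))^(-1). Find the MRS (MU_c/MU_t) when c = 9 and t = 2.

For CES with ρ = -1, MRS = (2/5)·(t/c)^2.
At (9, 2): MRS = 8/405.
The indifference curve has slope −8/405 at this bundle.

MRS = 8/405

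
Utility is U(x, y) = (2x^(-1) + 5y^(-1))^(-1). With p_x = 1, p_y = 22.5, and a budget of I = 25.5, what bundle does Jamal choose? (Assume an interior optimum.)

x* = 3, y* = 1

For CES with ρ = -1, MRS = (2/5)·(y/x)^2.
Tangency: set MRS = p_x/p_y = 1/22.5 = 2/45.
So (y/x)^2 = 1/9; taking the square root, y/x = 1/3, i.e. y = (1/3)·x.
Substitute into the budget 1·x + 22.5·y = 25.5: 8.5·x = 25.5, so x* = 3 and y* = (1/3)·3 = 1.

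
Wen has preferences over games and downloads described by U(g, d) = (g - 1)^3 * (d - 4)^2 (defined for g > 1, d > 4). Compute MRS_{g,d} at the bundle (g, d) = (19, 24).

MRS = 5/3

MU_g = 3·(g−1)^2·(d−4)^2, MU_d = 2·(g−1)^3·(d−4).
MRS = (3/2)·(d−4)/(g−1).
At (19, 24): MRS = 5/3.
That is, one extra unit of g is worth 5/3 units of d at the margin.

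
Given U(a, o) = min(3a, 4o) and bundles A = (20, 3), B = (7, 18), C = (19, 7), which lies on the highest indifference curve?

Evaluate utility at each bundle:
U(A) = 12.
U(B) = 21.
U(C) = 28.
Highest utility is C, so C ≻ B ≻ A.

Bundle C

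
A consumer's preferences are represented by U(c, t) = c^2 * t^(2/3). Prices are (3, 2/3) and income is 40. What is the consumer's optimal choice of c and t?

MU_c = 2·c·t^(2/3) and MU_t = 2/3·c^2·t^(-1/3).
MRS = MU_c/MU_t = (3)·t/c.
Tangency: set MRS = p_c/p_t = 3/(2/3) = 4.5.
So (3)·t/c = 4.5, i.e. t = 1.5·c.
Substitute into the budget 3·c + (2/3)·t = 40: 4·c = 40, so c* = 10.
Then t* = 1.5·10 = 15.

c* = 10, t* = 15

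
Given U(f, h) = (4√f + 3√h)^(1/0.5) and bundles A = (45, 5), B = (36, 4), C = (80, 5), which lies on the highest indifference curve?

Bundle C

Evaluate utility at each bundle:
U(A) = 1125.000.
U(B) = 900.000.
U(C) = 1805.000.
Highest utility is C, so C ≻ A ≻ B.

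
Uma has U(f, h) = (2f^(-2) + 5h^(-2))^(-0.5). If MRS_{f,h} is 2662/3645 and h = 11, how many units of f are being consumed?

For CES with ρ = -2, MRS = (2/5)·(h/f)^3.
Setting (2/5)·(11/f)^3 = 2662/3645 gives (11/f)^3 = 1331/729, so 11/f = 11/9 and f = 9.

f = 9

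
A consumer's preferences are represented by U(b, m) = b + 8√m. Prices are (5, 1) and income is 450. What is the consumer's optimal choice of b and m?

b* = 10, m* = 400

MU_b = 1, MU_m = 8/(2√m).
MRS = 1 ÷ (8/(2√m)).
Tangency: set MRS = p_b/p_m = 5/1 = 5.
MRS depends only on m: 0.25·√m = 5 ⇒ √m = 5/0.25 = 20 ⇒ m* = 400.
From the budget, 5·b = 450 − 1·400 = 50, so b* = 10.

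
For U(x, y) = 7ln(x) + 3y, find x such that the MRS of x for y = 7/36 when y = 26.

MU_x = 7/x, MU_y = 3.
MRS = 7/x ÷ 3.
MRS depends only on x: (7/3)/x = 7/36 ⇒ x = (7/3)/(7/36) = 12.

x = 12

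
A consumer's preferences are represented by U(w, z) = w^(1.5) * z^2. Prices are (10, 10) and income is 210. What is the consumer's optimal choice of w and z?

w* = 9, z* = 12

MU_w = 1.5·√w·z^2 and MU_z = 2·w^(1.5)·z.
MRS = MU_w/MU_z = (0.75)·z/w.
Tangency: set MRS = p_w/p_z = 10/10 = 1.
So (0.75)·z/w = 1, i.e. z = (4/3)·w.
Substitute into the budget 10·w + 10·z = 210: (70/3)·w = 210, so w* = 9.
Then z* = (4/3)·9 = 12.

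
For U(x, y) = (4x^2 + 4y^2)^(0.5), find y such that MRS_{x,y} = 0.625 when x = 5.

For CES with ρ = 2, MRS = (y/x)^(-1).
Setting (y/5)^(-1) = 0.625 gives y/5 = 1.6 and y = 8.

y = 8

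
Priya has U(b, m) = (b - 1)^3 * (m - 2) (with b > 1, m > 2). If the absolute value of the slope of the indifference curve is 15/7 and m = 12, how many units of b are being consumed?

b = 15

MU_b = 3·(b−1)^2·(m−2), MU_m = (b−1)^3.
MRS = (3/1)·(m−2)/(b−1).
Substitute m = 12: MRS = 30/(b − 1). Setting this equal to 15/7 gives b − 1 = 30/(15/7) = 14, so b = 15.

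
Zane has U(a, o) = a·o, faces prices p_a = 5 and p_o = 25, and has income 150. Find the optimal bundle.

MU_a = o and MU_o = a.
MRS = MU_a/MU_o = o/a.
Tangency: set MRS = p_a/p_o = 5/25 = 0.2.
So o/a = 0.2, i.e. o = 0.2·a.
Substitute into the budget 5·a + 25·o = 150: 10·a = 150, so a* = 15.
Then o* = 0.2·15 = 3.

a* = 15, o* = 3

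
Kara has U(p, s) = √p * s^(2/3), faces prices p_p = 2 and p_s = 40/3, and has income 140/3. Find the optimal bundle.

MU_p = 0.5·p^(-0.5)·s^(2/3) and MU_s = 2/3·√p·s^(-1/3).
MRS = MU_p/MU_s = (0.75)·s/p.
Tangency: set MRS = p_p/p_s = 2/(40/3) = 0.15.
So (0.75)·s/p = 0.15, i.e. s = 0.2·p.
Substitute into the budget 2·p + (40/3)·s = 140/3: (14/3)·p = 140/3, so p* = 10.
Then s* = 0.2·10 = 2.

p* = 10, s* = 2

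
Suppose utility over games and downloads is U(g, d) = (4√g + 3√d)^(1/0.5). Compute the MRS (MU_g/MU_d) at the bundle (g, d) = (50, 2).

For CES with ρ = 0.5, MRS = (4/3)·√(d/g).
At (50, 2): MRS = 4/15.
That is, one extra unit of g is worth 4/15 units of d at the margin.

MRS = 4/15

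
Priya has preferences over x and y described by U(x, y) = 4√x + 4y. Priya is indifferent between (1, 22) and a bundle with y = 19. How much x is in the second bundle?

U(1, 22) = 92.
Set U(x, 19) = 92 and solve.
With y = 19: 4√x = 92 − 4·19 = 16, so √x = 4 and x = 16.
Check: U(16, 19) = 92.

x = 16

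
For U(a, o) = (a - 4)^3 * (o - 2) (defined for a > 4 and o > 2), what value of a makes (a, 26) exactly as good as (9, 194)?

U(9, 194) = 24000.
Set U(a, 26) = 24000 and solve.
With o = 26: (26 − 2) = 24, so (a − 4)^3 = 24000/24 = 1000.
Taking the cube root (with a > 4): a − 4 = 10, so a = 14.
Check: U(14, 26) = 24000.

a = 14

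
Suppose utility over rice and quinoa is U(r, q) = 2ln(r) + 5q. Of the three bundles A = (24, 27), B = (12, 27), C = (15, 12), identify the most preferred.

Bundle A

Evaluate utility at each bundle:
U(A) = 141.356.
U(B) = 139.970.
U(C) = 65.416.
Highest utility is A, so A ≻ B ≻ C.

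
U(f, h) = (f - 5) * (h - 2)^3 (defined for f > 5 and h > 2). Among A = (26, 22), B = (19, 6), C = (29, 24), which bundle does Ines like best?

Bundle C

Evaluate utility at each bundle:
U(A) = 168000.
U(B) = 896.
U(C) = 255552.
Highest utility is C, so C ≻ A ≻ B.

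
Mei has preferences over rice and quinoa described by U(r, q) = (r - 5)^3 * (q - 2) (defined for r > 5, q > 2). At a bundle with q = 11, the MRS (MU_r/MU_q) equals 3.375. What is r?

r = 13

MU_r = 3·(r−5)^2·(q−2), MU_q = (r−5)^3.
MRS = (3/1)·(q−2)/(r−5).
Substitute q = 11: MRS = 27/(r − 5). Setting this equal to 3.375 gives r − 5 = 27/3.375 = 8, so r = 13.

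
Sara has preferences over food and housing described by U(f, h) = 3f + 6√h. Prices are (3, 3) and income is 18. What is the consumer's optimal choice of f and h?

f* = 5, h* = 1

MU_f = 3, MU_h = 6/(2√h).
MRS = 3 ÷ (6/(2√h)).
Tangency: set MRS = p_f/p_h = 3/3 = 1.
MRS depends only on h: √h = 1 ⇒ √h = 1 ⇒ h* = 1.
From the budget, 3·f = 18 − 3·1 = 15, so f* = 5.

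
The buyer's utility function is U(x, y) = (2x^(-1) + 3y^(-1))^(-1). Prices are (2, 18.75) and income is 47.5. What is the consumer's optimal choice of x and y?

x* = 5, y* = 2

For CES with ρ = -1, MRS = (2/3)·(y/x)^2.
Tangency: set MRS = p_x/p_y = 2/18.75 = 8/75.
So (y/x)^2 = 4/25; taking the square root, y/x = 0.4, i.e. y = 0.4·x.
Substitute into the budget 2·x + 18.75·y = 47.5: 9.5·x = 47.5, so x* = 5 and y* = 0.4·5 = 2.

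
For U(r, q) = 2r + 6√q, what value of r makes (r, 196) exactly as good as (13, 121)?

U(13, 121) = 92.
Set U(r, 196) = 92 and solve.
With q = 196: √196 = 14, so 2r = 92 − 6·14 = 8 and r = 4.
Check: U(4, 196) = 92.

r = 4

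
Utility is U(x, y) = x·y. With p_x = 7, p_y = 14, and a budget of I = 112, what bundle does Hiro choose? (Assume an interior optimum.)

MU_x = y and MU_y = x.
MRS = MU_x/MU_y = y/x.
Tangency: set MRS = p_x/p_y = 7/14 = 0.5.
So y/x = 0.5, i.e. y = 0.5·x.
Substitute into the budget 7·x + 14·y = 112: 14·x = 112, so x* = 8.
Then y* = 0.5·8 = 4.

x* = 8, y* = 4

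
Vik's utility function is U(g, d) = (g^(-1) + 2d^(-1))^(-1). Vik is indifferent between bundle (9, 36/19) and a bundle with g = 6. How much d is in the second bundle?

U depends on (g, d) only through S = g^(-1) + 2d^(-1), so equal utility means equal S. At (9, 36/19): S = 7/6.
With g = 6: 6^(-1) = 1/6, so 2d^(-1) = 7/6 − 1/6 = 1, i.e. d^(-1) = 0.5.
Hence d = 1/0.5 = 2.
Check: U(6, 2) = 0.8571.

d = 2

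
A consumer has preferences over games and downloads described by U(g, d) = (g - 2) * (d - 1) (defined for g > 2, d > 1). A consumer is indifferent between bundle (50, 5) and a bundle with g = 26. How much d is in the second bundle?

d = 9

U(50, 5) = 192.
Set U(26, d) = 192 and solve.
With g = 26: (26 − 2) = 24, so (d − 1) = 192/24 = 8.
So d = 1 + 8 = 9.
Check: U(26, 9) = 192.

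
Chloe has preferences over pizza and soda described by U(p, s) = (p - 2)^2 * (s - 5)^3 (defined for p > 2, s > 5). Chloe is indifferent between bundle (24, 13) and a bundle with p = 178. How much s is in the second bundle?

s = 7

U(24, 13) = 247808.
Set U(178, s) = 247808 and solve.
With p = 178: (178 − 2)^2 = 30976, so (s − 5)^3 = 247808/30976 = 8.
Taking the cube root (with s > 5): s − 5 = 2, so s = 7.
Check: U(178, 7) = 247808.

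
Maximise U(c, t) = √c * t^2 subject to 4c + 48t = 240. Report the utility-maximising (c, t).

MU_c = 0.5·c^(-0.5)·t^2 and MU_t = 2·√c·t.
MRS = MU_c/MU_t = (0.25)·t/c.
Tangency: set MRS = p_c/p_t = 4/48 = 1/12.
So (0.25)·t/c = 1/12, i.e. t = (1/3)·c.
Substitute into the budget 4·c + 48·t = 240: 20·c = 240, so c* = 12.
Then t* = (1/3)·12 = 4.

c* = 12, t* = 4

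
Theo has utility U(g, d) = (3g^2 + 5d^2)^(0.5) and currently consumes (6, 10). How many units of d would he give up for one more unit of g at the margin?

MRS = 9/25

For CES with ρ = 2, MRS = (3/5)·(d/g)^(-1).
At (6, 10): MRS = 9/25.
The indifference curve has slope −9/25 at this bundle.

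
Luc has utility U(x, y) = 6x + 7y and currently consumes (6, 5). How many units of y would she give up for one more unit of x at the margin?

MRS = 6/7

MU_x = 6, MU_y = 7, so MRS = 6/7 at every bundle.
At (6, 5): MRS = 6/7.
The indifference curve has slope −6/7 at this bundle.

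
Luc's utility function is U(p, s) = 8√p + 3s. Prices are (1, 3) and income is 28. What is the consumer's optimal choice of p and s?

MU_p = 8/(2√p), MU_s = 3.
MRS = 8/(2√p) ÷ 3.
Tangency: set MRS = p_p/p_s = 1/3.
MRS depends only on p: (4/3)/√p = 1/3 ⇒ √p = (4/3)/(1/3) = 4 ⇒ p* = 16.
From the budget, 3·s = 28 − 1·16 = 12, so s* = 4.

p* = 16, s* = 4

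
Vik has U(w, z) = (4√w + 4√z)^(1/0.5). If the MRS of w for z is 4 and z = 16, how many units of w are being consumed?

For CES with ρ = 0.5, MRS = √(z/w).
Setting √(16/w) = 4 gives 16/w = 16 and w = 1.

w = 1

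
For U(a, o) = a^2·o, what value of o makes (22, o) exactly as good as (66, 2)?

o = 18

U(66, 2) = 8712.
Set U(22, o) = 8712 and solve.
With a = 22: 22^2 = 484, so o = 8712/484 = 18.
Check: U(22, 18) = 8712.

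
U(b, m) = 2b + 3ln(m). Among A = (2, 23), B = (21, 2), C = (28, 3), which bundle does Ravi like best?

Bundle C

Evaluate utility at each bundle:
U(A) = 13.406.
U(B) = 44.079.
U(C) = 59.296.
Highest utility is C, so C ≻ B ≻ A.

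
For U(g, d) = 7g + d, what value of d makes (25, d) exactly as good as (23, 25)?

d = 11

U(23, 25) = 186.
Set U(25, d) = 186 and solve.
7·25 + d = 186 ⇒ d = 11 ⇒ d = 11.
Check: U(25, 11) = 186.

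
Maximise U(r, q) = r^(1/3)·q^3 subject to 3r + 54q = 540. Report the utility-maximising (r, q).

r* = 18, q* = 9

MU_r = 1/3·r^(-2/3)·q^3 and MU_q = 3·r^(1/3)·q^2.
MRS = MU_r/MU_q = (1/9)·q/r.
Tangency: set MRS = p_r/p_q = 3/54 = 1/18.
So (1/9)·q/r = 1/18, i.e. q = 0.5·r.
Substitute into the budget 3·r + 54·q = 540: 30·r = 540, so r* = 18.
Then q* = 0.5·18 = 9.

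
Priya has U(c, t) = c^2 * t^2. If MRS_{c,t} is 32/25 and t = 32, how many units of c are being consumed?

MU_c = 2·c·t^2 and MU_t = 2·c^2·t.
MRS = MU_c/MU_t = t/c.
Substitute t = 32: MRS = 32/c. Setting 32/c = 32/25 gives c = 32/(32/25) = 25.

c = 25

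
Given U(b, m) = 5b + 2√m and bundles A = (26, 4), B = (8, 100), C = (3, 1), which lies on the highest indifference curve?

Evaluate utility at each bundle:
U(A) = 134.000.
U(B) = 60.000.
U(C) = 17.000.
Highest utility is A, so A ≻ B ≻ C.

Bundle A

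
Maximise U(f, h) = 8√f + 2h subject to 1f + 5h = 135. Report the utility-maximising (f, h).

f* = 100, h* = 7

MU_f = 8/(2√f), MU_h = 2.
MRS = 8/(2√f) ÷ 2.
Tangency: set MRS = p_f/p_h = 1/5 = 0.2.
MRS depends only on f: 2/√f = 0.2 ⇒ √f = 2/0.2 = 10 ⇒ f* = 100.
From the budget, 5·h = 135 − 1·100 = 35, so h* = 7.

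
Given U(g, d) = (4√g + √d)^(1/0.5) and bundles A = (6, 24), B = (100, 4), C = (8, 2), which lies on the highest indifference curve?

Bundle B

Evaluate utility at each bundle:
U(A) = 216.000.
U(B) = 1764.000.
U(C) = 162.000.
Highest utility is B, so B ≻ A ≻ C.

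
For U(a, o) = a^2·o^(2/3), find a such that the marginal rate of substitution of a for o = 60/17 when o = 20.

a = 17

MU_a = 2·a·o^(2/3) and MU_o = 2/3·a^2·o^(-1/3).
MRS = MU_a/MU_o = (3)·o/a.
Substitute o = 20: MRS = 60/a. Setting 60/a = 60/17 gives a = 60/(60/17) = 17.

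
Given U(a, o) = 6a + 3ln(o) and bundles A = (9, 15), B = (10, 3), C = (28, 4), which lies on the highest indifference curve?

Evaluate utility at each bundle:
U(A) = 62.124.
U(B) = 63.296.
U(C) = 172.159.
Highest utility is C, so C ≻ B ≻ A.

Bundle C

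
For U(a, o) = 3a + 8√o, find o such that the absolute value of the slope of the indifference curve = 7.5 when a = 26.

MU_a = 3, MU_o = 8/(2√o).
MRS = 3 ÷ (8/(2√o)).
MRS depends only on o: 0.75·√o = 7.5 ⇒ √o = 7.5/0.75 = 10 ⇒ o = 100.

o = 100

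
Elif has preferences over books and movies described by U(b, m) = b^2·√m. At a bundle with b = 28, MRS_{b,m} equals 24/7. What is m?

m = 24

MU_b = 2·b·√m and MU_m = 0.5·b^2·m^(-0.5).
MRS = MU_b/MU_m = (4)·m/b.
Substitute b = 28: MRS = m/7. Setting m/7 = 24/7 gives m = (24/7)·7 = 24.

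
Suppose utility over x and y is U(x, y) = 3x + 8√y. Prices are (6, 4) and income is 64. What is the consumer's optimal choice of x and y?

x* = 8, y* = 4

MU_x = 3, MU_y = 8/(2√y).
MRS = 3 ÷ (8/(2√y)).
Tangency: set MRS = p_x/p_y = 6/4 = 1.5.
MRS depends only on y: 0.75·√y = 1.5 ⇒ √y = 1.5/0.75 = 2 ⇒ y* = 4.
From the budget, 6·x = 64 − 4·4 = 48, so x* = 8.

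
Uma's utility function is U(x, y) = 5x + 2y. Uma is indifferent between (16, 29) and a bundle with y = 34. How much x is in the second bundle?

x = 14

U(16, 29) = 138.
Set U(x, 34) = 138 and solve.
5x + 2·34 = 138 ⇒ 5x = 70 ⇒ x = 14.
Check: U(14, 34) = 138.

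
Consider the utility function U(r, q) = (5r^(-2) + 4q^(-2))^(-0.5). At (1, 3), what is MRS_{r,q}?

For CES with ρ = -2, MRS = (5/4)·(q/r)^3.
At (1, 3): MRS = 33.75.
The indifference curve has slope −33.75 at this bundle.

MRS = 33.75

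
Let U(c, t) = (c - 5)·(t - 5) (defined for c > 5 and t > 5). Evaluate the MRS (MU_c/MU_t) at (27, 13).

MRS = 4/11

MU_c = (t−5), MU_t = (c−5).
MRS = (t−5)/(c−5).
At (27, 13): MRS = 4/11.
The indifference curve has slope −4/11 at this bundle.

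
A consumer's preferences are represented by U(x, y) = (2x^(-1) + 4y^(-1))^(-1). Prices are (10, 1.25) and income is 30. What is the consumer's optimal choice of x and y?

x* = 2, y* = 8

For CES with ρ = -1, MRS = (2/4)·(y/x)^2.
Tangency: set MRS = p_x/p_y = 10/1.25 = 8.
So (y/x)^2 = 16; taking the square root, y/x = 4, i.e. y = 4·x.
Substitute into the budget 10·x + 1.25·y = 30: 15·x = 30, so x* = 2 and y* = 4·2 = 8.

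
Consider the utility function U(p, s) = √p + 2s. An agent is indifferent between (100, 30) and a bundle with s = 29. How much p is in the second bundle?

p = 144

U(100, 30) = 70.
Set U(p, 29) = 70 and solve.
With s = 29: √p = 70 − 2·29 = 12, so √p = 12 and p = 144.
Check: U(144, 29) = 70.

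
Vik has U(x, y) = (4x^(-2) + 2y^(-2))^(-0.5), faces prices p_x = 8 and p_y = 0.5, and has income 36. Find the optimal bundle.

x* = 4, y* = 8

For CES with ρ = -2, MRS = (4/2)·(y/x)^3.
Tangency: set MRS = p_x/p_y = 8/0.5 = 16.
So (y/x)^3 = 8; taking the cube root, y/x = 2, i.e. y = 2·x.
Substitute into the budget 8·x + 0.5·y = 36: 9·x = 36, so x* = 4 and y* = 2·4 = 8.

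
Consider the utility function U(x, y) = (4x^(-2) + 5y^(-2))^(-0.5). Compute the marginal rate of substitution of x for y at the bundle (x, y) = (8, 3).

MRS = 27/640

For CES with ρ = -2, MRS = (4/5)·(y/x)^3.
At (8, 3): MRS = 27/640.
That is, one extra unit of x is worth 27/640 units of y at the margin.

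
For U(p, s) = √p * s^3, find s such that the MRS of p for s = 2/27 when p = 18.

s = 8

MU_p = 0.5·p^(-0.5)·s^3 and MU_s = 3·√p·s^2.
MRS = MU_p/MU_s = (1/6)·s/p.
Substitute p = 18: MRS = s/108. Setting s/108 = 2/27 gives s = (2/27)·108 = 8.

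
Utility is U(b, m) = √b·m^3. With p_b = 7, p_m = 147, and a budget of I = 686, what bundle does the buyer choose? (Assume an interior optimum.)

b* = 14, m* = 4

MU_b = 0.5·b^(-0.5)·m^3 and MU_m = 3·√b·m^2.
MRS = MU_b/MU_m = (1/6)·m/b.
Tangency: set MRS = p_b/p_m = 7/147 = 1/21.
So (1/6)·m/b = 1/21, i.e. m = (2/7)·b.
Substitute into the budget 7·b + 147·m = 686: 49·b = 686, so b* = 14.
Then m* = (2/7)·14 = 4.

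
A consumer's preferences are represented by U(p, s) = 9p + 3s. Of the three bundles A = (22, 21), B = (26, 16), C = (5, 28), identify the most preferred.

Bundle B

Evaluate utility at each bundle:
U(A) = 261.
U(B) = 282.
U(C) = 129.
Highest utility is B, so B ≻ A ≻ C.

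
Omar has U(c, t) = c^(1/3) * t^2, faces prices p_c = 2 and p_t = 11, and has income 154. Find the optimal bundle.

MU_c = 1/3·c^(-2/3)·t^2 and MU_t = 2·c^(1/3)·t.
MRS = MU_c/MU_t = (1/6)·t/c.
Tangency: set MRS = p_c/p_t = 2/11.
So (1/6)·t/c = 2/11, i.e. t = (12/11)·c.
Substitute into the budget 2·c + 11·t = 154: 14·c = 154, so c* = 11.
Then t* = (12/11)·11 = 12.

c* = 11, t* = 12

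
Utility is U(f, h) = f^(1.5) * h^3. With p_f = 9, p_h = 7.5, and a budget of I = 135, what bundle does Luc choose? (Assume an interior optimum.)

f* = 5, h* = 12

MU_f = 1.5·√f·h^3 and MU_h = 3·f^(1.5)·h^2.
MRS = MU_f/MU_h = (0.5)·h/f.
Tangency: set MRS = p_f/p_h = 9/7.5 = 1.2.
So (0.5)·h/f = 1.2, i.e. h = 2.4·f.
Substitute into the budget 9·f + 7.5·h = 135: 27·f = 135, so f* = 5.
Then h* = 2.4·5 = 12.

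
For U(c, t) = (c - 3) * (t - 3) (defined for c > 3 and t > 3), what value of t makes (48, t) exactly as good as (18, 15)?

U(18, 15) = 180.
Set U(48, t) = 180 and solve.
With c = 48: (48 − 3) = 45, so (t − 3) = 180/45 = 4.
So t = 3 + 4 = 7.
Check: U(48, 7) = 180.

t = 7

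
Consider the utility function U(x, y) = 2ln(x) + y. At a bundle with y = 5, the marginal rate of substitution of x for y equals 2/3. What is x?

x = 3

MU_x = 2/x, MU_y = 1.
MRS = 2/x ÷ 1.
MRS depends only on x: 2/x = 2/3 ⇒ x = 2/(2/3) = 3.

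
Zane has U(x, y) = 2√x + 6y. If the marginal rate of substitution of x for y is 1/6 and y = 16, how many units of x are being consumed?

MU_x = 2/(2√x), MU_y = 6.
MRS = 2/(2√x) ÷ 6.
MRS depends only on x: (1/6)/√x = 1/6 ⇒ √x = (1/6)/(1/6) = 1 ⇒ x = 1.

x = 1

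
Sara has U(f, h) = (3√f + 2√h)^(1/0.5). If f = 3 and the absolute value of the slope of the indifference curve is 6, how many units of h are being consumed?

For CES with ρ = 0.5, MRS = (3/2)·√(h/f).
Setting (3/2)·√(h/3) = 6 gives √(h/3) = 4, so h/3 = 16 and h = 48.

h = 48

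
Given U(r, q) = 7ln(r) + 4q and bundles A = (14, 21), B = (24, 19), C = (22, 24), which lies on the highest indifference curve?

Evaluate utility at each bundle:
U(A) = 102.473.
U(B) = 98.246.
U(C) = 117.637.
Highest utility is C, so C ≻ A ≻ B.

Bundle C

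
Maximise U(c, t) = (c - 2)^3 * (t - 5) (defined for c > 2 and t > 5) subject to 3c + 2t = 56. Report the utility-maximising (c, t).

c* = 12, t* = 10

MU_c = 3·(c−2)^2·(t−5), MU_t = (c−2)^3.
MRS = (3/1)·(t−5)/(c−2).
Tangency: set MRS = p_c/p_t = 3/2 = 1.5.
So (3/1)·(t − 5)/(c − 2) = 1.5, i.e. (t − 5) = 0.5·(c − 2).
Rewrite the budget in excess-of-subsistence terms: 3·(c − 2) + 2·(t − 5) = 56 − 3·2 − 2·5 = 40.
Substituting, 4·(c − 2) = 40, so c − 2 = 10 and c* = 12.
Then t − 5 = 0.5·10 = 5, so t* = 10.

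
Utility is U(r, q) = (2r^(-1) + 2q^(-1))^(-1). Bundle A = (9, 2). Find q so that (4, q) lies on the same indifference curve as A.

U depends on (r, q) only through S = 2r^(-1) + 2q^(-1), so equal utility means equal S. At (9, 2): S = 11/9.
With r = 4: 2·4^(-1) = 0.5, so 2q^(-1) = 11/9 − 0.5 = 13/18, i.e. q^(-1) = 13/36.
Hence q = 1/(13/36) = 36/13.
Check: U(4, 36/13) = 0.8182.

q = 36/13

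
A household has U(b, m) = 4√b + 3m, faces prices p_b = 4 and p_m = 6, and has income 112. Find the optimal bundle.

b* = 1, m* = 18

MU_b = 4/(2√b), MU_m = 3.
MRS = 4/(2√b) ÷ 3.
Tangency: set MRS = p_b/p_m = 4/6 = 2/3.
MRS depends only on b: (2/3)/√b = 2/3 ⇒ √b = (2/3)/(2/3) = 1 ⇒ b* = 1.
From the budget, 6·m = 112 − 4·1 = 108, so m* = 18.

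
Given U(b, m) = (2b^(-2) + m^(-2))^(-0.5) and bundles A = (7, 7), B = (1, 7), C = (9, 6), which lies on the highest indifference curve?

Evaluate utility at each bundle:
U(A) = 4.041.
U(B) = 0.704.
U(C) = 4.366.
Highest utility is C, so C ≻ A ≻ B.

Bundle C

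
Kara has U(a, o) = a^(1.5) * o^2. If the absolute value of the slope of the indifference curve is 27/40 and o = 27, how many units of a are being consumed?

a = 30

MU_a = 1.5·√a·o^2 and MU_o = 2·a^(1.5)·o.
MRS = MU_a/MU_o = (0.75)·o/a.
Substitute o = 27: MRS = 20.25/a. Setting 20.25/a = 27/40 gives a = 20.25/(27/40) = 30.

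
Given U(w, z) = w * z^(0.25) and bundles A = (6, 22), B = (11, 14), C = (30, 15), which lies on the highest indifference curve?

Bundle C

Evaluate utility at each bundle:
U(A) = 12.994.
U(B) = 21.278.
U(C) = 59.040.
Highest utility is C, so C ≻ B ≻ A.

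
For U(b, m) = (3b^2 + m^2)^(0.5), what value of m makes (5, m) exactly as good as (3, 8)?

U depends on (b, m) only through S = 3b^2 + m^2, so equal utility means equal S. At (3, 8): S = 91.
With b = 5: 3·5^2 = 75, so m^2 = 91 − 75 = 16.
Hence m = √16 = 4.
Check: U(5, 4) = 9.5394.

m = 4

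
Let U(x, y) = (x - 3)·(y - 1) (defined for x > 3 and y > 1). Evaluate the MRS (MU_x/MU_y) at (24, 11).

MU_x = (y−1), MU_y = (x−3).
MRS = (y−1)/(x−3).
At (24, 11): MRS = 10/21.
The indifference curve has slope −10/21 at this bundle.

MRS = 10/21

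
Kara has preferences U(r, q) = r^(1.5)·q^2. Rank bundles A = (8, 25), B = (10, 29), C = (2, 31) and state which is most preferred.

Bundle B

Evaluate utility at each bundle:
U(A) = 14142.136.
U(B) = 26594.755.
U(C) = 2718.118.
Highest utility is B, so B ≻ A ≻ C.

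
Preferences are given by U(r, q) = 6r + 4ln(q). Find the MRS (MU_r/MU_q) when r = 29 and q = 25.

MU_r = 6, MU_q = 4/q.
MRS = 6 ÷ (4/q).
At (29, 25): MRS = 37.5.
So at (29, 25) the consumer would give up 37.5 units of q for one more unit of r.

MRS = 37.5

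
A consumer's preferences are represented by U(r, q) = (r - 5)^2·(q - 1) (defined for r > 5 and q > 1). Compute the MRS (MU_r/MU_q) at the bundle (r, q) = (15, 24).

MU_r = 2·(r−5)·(q−1), MU_q = (r−5)^2.
MRS = (2/1)·(q−1)/(r−5).
At (15, 24): MRS = 4.6.
That is, one extra unit of r is worth 4.6 units of q at the margin.

MRS = 4.6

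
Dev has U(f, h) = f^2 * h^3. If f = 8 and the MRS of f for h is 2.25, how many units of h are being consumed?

h = 27

MU_f = 2·f·h^3 and MU_h = 3·f^2·h^2.
MRS = MU_f/MU_h = (2/3)·h/f.
Substitute f = 8: MRS = h/12. Setting h/12 = 2.25 gives h = 2.25·12 = 27.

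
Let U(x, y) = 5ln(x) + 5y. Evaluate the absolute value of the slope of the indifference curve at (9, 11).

MU_x = 5/x, MU_y = 5.
MRS = 5/x ÷ 5.
At (9, 11): MRS = 1/9.
So at (9, 11) the consumer would give up 1/9 units of y for one more unit of x.

MRS = 1/9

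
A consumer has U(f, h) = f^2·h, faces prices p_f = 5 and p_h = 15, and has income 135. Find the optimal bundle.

f* = 18, h* = 3

MU_f = 2·f·h and MU_h = f^2.
MRS = MU_f/MU_h = (2/1)·h/f.
Tangency: set MRS = p_f/p_h = 5/15 = 1/3.
So (2/1)·h/f = 1/3, i.e. h = (1/6)·f.
Substitute into the budget 5·f + 15·h = 135: 7.5·f = 135, so f* = 18.
Then h* = (1/6)·18 = 3.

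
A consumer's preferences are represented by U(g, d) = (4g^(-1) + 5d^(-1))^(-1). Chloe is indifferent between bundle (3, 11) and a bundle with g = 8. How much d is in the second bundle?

U depends on (g, d) only through S = 4g^(-1) + 5d^(-1), so equal utility means equal S. At (3, 11): S = 59/33.
With g = 8: 4·8^(-1) = 0.5, so 5d^(-1) = 59/33 − 0.5 = 85/66, i.e. d^(-1) = 17/66.
Hence d = 1/(17/66) = 66/17.
Check: U(8, 66/17) = 0.5593.

d = 66/17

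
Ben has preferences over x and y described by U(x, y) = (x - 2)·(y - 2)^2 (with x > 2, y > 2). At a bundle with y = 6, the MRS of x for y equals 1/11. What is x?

MU_x = (y−2)^2, MU_y = 2·(x−2)·(y−2).
MRS = (1/2)·(y−2)/(x−2).
Substitute y = 6: MRS = 2/(x − 2). Setting this equal to 1/11 gives x − 2 = 2/(1/11) = 22, so x = 24.

x = 24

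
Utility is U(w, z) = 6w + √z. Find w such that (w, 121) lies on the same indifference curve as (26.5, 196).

U(26.5, 196) = 173.
Set U(w, 121) = 173 and solve.
With z = 121: √121 = 11, so 6w = 173 − 11 = 162 and w = 27.
Check: U(27, 121) = 173.

w = 27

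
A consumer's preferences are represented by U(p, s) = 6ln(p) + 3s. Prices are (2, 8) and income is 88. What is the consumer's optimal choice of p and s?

MU_p = 6/p, MU_s = 3.
MRS = 6/p ÷ 3.
Tangency: set MRS = p_p/p_s = 2/8 = 0.25.
MRS depends only on p: 2/p = 0.25 ⇒ p* = 2/0.25 = 8.
From the budget, 8·s = 88 − 2·8 = 72, so s* = 9.

p* = 8, s* = 9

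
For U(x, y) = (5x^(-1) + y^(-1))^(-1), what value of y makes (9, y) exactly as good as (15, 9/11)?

y = 1

U depends on (x, y) only through S = 5x^(-1) + y^(-1), so equal utility means equal S. At (15, 9/11): S = 14/9.
With x = 9: 5·9^(-1) = 5/9, so y^(-1) = 14/9 − 5/9 = 1.
Hence y = 1/1 = 1.
Check: U(9, 1) = 0.6429.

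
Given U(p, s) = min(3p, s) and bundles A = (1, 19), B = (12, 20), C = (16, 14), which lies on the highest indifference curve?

Bundle B

Evaluate utility at each bundle:
U(A) = 3.
U(B) = 20.
U(C) = 14.
Highest utility is B, so B ≻ C ≻ A.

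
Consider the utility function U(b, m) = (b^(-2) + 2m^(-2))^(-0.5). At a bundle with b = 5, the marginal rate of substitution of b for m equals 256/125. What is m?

For CES with ρ = -2, MRS = (1/2)·(m/b)^3.
Setting (1/2)·(m/5)^3 = 256/125 gives (m/5)^3 = 512/125, so m/5 = 1.6 and m = 8.

m = 8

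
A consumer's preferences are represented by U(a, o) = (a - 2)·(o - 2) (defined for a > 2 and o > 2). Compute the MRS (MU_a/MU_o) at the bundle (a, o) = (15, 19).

MU_a = (o−2), MU_o = (a−2).
MRS = (o−2)/(a−2).
At (15, 19): MRS = 17/13.
That is, one extra unit of a is worth 17/13 units of o at the margin.

MRS = 17/13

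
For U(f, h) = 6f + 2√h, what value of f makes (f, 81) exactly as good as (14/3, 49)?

f = 4

U(14/3, 49) = 42.
Set U(f, 81) = 42 and solve.
With h = 81: √81 = 9, so 6f = 42 − 2·9 = 24 and f = 4.
Check: U(4, 81) = 42.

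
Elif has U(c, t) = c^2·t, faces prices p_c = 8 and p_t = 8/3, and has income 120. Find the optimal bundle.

c* = 10, t* = 15

MU_c = 2·c·t and MU_t = c^2.
MRS = MU_c/MU_t = (2/1)·t/c.
Tangency: set MRS = p_c/p_t = 8/(8/3) = 3.
So (2/1)·t/c = 3, i.e. t = 1.5·c.
Substitute into the budget 8·c + (8/3)·t = 120: 12·c = 120, so c* = 10.
Then t* = 1.5·10 = 15.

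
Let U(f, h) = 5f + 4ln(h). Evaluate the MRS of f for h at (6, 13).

MU_f = 5, MU_h = 4/h.
MRS = 5 ÷ (4/h).
At (6, 13): MRS = 16.25.
That is, one extra unit of f is worth 16.25 units of h at the margin.

MRS = 16.25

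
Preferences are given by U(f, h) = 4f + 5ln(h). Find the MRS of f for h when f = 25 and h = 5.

MRS = 4

MU_f = 4, MU_h = 5/h.
MRS = 4 ÷ (5/h).
At (25, 5): MRS = 4.
So at (25, 5) the consumer would give up 4 units of h for one more unit of f.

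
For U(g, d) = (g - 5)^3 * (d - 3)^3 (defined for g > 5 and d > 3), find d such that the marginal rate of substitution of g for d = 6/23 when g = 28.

d = 9

MU_g = 3·(g−5)^2·(d−3)^3, MU_d = 3·(g−5)^3·(d−3)^2.
MRS = (d−3)/(g−5).
Substitute g = 28: MRS = (d − 3)/23. Setting this equal to 6/23 gives d − 3 = (6/23)·23 = 6, so d = 9.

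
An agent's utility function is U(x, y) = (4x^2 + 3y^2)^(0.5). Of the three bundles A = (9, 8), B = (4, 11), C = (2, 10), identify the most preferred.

Bundle A

Evaluate utility at each bundle:
U(A) = 22.716.
U(B) = 20.664.
U(C) = 17.776.
Highest utility is A, so A ≻ B ≻ C.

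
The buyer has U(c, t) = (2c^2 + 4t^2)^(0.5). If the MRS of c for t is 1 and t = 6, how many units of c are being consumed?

c = 12

For CES with ρ = 2, MRS = (2/4)·(t/c)^(-1).
Setting (2/4)·(6/c)^(-1) = 1 gives (6/c)^(-1) = 2, so 6/c = 0.5 and c = 12.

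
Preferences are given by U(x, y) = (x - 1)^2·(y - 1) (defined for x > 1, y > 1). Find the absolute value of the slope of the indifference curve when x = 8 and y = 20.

MU_x = 2·(x−1)·(y−1), MU_y = (x−1)^2.
MRS = (2/1)·(y−1)/(x−1).
At (8, 20): MRS = 38/7.
So at (8, 20) the consumer would give up 38/7 units of y for one more unit of x.

MRS = 38/7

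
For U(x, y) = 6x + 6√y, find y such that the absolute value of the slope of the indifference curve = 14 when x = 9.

y = 49

MU_x = 6, MU_y = 6/(2√y).
MRS = 6 ÷ (6/(2√y)).
MRS depends only on y: 2·√y = 14 ⇒ √y = 14/2 = 7 ⇒ y = 49.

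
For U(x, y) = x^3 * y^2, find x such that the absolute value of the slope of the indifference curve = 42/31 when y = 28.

MU_x = 3·x^2·y^2 and MU_y = 2·x^3·y.
MRS = MU_x/MU_y = (3/2)·y/x.
Substitute y = 28: MRS = 42/x. Setting 42/x = 42/31 gives x = 42/(42/31) = 31.

x = 31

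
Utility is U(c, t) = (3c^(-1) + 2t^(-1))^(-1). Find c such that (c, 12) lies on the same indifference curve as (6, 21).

U depends on (c, t) only through S = 3c^(-1) + 2t^(-1), so equal utility means equal S. At (6, 21): S = 25/42.
With t = 12: 2·12^(-1) = 1/6, so 3c^(-1) = 25/42 − 1/6 = 3/7, i.e. c^(-1) = 1/7.
Hence c = 1/(1/7) = 7.
Check: U(7, 12) = 1.68.

c = 7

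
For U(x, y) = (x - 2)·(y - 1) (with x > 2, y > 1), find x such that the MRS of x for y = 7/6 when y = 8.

x = 8

MU_x = (y−1), MU_y = (x−2).
MRS = (y−1)/(x−2).
Substitute y = 8: MRS = 7/(x − 2). Setting this equal to 7/6 gives x − 2 = 7/(7/6) = 6, so x = 8.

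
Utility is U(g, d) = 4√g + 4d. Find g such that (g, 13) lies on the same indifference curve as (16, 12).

U(16, 12) = 64.
Set U(g, 13) = 64 and solve.
With d = 13: 4√g = 64 − 4·13 = 12, so √g = 3 and g = 9.
Check: U(9, 13) = 64.

g = 9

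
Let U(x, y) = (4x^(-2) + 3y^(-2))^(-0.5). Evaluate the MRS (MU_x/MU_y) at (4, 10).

For CES with ρ = -2, MRS = (4/3)·(y/x)^3.
At (4, 10): MRS = 125/6.
So at (4, 10) the consumer would give up 125/6 units of y for one more unit of x.

MRS = 125/6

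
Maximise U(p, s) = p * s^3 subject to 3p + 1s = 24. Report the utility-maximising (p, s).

p* = 2, s* = 18

MU_p = s^3 and MU_s = 3·p·s^2.
MRS = MU_p/MU_s = (1/3)·s/p.
Tangency: set MRS = p_p/p_s = 3/1 = 3.
So (1/3)·s/p = 3, i.e. s = 9·p.
Substitute into the budget 3·p + 1·s = 24: 12·p = 24, so p* = 2.
Then s* = 9·2 = 18.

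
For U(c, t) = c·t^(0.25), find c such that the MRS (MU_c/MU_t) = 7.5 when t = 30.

MU_c = t^(0.25) and MU_t = 0.25·c·t^(-0.75).
MRS = MU_c/MU_t = (4)·t/c.
Substitute t = 30: MRS = 120/c. Setting 120/c = 7.5 gives c = 120/7.5 = 16.

c = 16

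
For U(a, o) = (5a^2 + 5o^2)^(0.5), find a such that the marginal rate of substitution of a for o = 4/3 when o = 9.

a = 12

For CES with ρ = 2, MRS = (o/a)^(-1).
Setting (9/a)^(-1) = 4/3 gives 9/a = 0.75 and a = 12.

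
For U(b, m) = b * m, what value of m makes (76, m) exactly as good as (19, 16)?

m = 4

U(19, 16) = 304.
Set U(76, m) = 304 and solve.
With b = 76: m = 304/76 = 4.
Check: U(76, 4) = 304.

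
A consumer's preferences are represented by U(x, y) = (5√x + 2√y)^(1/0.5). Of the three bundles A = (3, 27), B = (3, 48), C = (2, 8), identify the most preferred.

Bundle B

Evaluate utility at each bundle:
U(A) = 363.000.
U(B) = 507.000.
U(C) = 162.000.
Highest utility is B, so B ≻ A ≻ C.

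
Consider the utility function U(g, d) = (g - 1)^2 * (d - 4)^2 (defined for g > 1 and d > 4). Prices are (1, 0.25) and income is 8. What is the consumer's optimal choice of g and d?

MU_g = 2·(g−1)·(d−4)^2, MU_d = 2·(g−1)^2·(d−4).
MRS = (d−4)/(g−1).
Tangency: set MRS = p_g/p_d = 1/0.25 = 4.
So (d − 4)/(g − 1) = 4, i.e. (d − 4) = 4·(g − 1).
Rewrite the budget in excess-of-subsistence terms: 1·(g − 1) + 0.25·(d − 4) = 8 − 1·1 − 0.25·4 = 6.
Substituting, 2·(g − 1) = 6, so g − 1 = 3 and g* = 4.
Then d − 4 = 4·3 = 12, so d* = 16.

g* = 4, d* = 16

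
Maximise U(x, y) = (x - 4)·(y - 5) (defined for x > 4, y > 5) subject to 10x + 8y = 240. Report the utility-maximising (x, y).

x* = 12, y* = 15

MU_x = (y−5), MU_y = (x−4).
MRS = (y−5)/(x−4).
Tangency: set MRS = p_x/p_y = 10/8 = 1.25.
So (y − 5)/(x − 4) = 1.25, i.e. (y − 5) = 1.25·(x − 4).
Rewrite the budget in excess-of-subsistence terms: 10·(x − 4) + 8·(y − 5) = 240 − 10·4 − 8·5 = 160.
Substituting, 20·(x − 4) = 160, so x − 4 = 8 and x* = 12.
Then y − 5 = 1.25·8 = 10, so y* = 15.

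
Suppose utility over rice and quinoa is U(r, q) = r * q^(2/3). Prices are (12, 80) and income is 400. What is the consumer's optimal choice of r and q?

MU_r = q^(2/3) and MU_q = 2/3·r·q^(-1/3).
MRS = MU_r/MU_q = (1.5)·q/r.
Tangency: set MRS = p_r/p_q = 12/80 = 0.15.
So (1.5)·q/r = 0.15, i.e. q = 0.1·r.
Substitute into the budget 12·r + 80·q = 400: 20·r = 400, so r* = 20.
Then q* = 0.1·20 = 2.

r* = 20, q* = 2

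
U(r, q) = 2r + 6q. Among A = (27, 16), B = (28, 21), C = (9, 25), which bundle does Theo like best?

Bundle B

Evaluate utility at each bundle:
U(A) = 150.
U(B) = 182.
U(C) = 168.
Highest utility is B, so B ≻ C ≻ A.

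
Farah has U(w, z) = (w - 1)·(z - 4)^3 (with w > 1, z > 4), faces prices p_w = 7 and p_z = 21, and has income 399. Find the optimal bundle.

w* = 12, z* = 15

MU_w = (z−4)^3, MU_z = 3·(w−1)·(z−4)^2.
MRS = (1/3)·(z−4)/(w−1).
Tangency: set MRS = p_w/p_z = 7/21 = 1/3.
So (1/3)·(z − 4)/(w − 1) = 1/3, i.e. (z − 4) = (w − 1).
Rewrite the budget in excess-of-subsistence terms: 7·(w − 1) + 21·(z − 4) = 399 − 7·1 − 21·4 = 308.
Substituting, 28·(w − 1) = 308, so w − 1 = 11 and w* = 12.
Then z − 4 = 11, so z* = 15.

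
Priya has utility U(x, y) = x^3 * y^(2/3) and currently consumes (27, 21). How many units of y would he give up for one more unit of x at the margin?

MRS = 3.5

MU_x = 3·x^2·y^(2/3) and MU_y = 2/3·x^3·y^(-1/3).
MRS = MU_x/MU_y = (4.5)·y/x.
At (27, 21): MRS = 3.5.
That is, one extra unit of x is worth 3.5 units of y at the margin.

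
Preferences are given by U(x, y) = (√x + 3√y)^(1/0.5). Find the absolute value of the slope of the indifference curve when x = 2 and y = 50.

For CES with ρ = 0.5, MRS = (1/3)·√(y/x).
At (2, 50): MRS = 5/3.
So at (2, 50) the consumer would give up 5/3 units of y for one more unit of x.

MRS = 5/3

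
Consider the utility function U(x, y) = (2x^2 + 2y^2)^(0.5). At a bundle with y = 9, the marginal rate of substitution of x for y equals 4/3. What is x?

x = 12

For CES with ρ = 2, MRS = (y/x)^(-1).
Setting (9/x)^(-1) = 4/3 gives 9/x = 0.75 and x = 12.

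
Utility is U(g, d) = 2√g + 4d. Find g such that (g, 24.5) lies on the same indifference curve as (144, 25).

g = 169

U(144, 25) = 124.
Set U(g, 24.5) = 124 and solve.
With d = 24.5: 2√g = 124 − 4·24.5 = 26, so √g = 13 and g = 169.
Check: U(169, 24.5) = 124.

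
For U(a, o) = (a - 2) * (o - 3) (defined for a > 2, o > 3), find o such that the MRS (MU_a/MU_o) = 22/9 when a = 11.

o = 25

MU_a = (o−3), MU_o = (a−2).
MRS = (o−3)/(a−2).
Substitute a = 11: MRS = (o − 3)/9. Setting this equal to 22/9 gives o − 3 = (22/9)·9 = 22, so o = 25.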